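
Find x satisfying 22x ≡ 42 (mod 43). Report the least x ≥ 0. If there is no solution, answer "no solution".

First find gcd(22, 43):
43 = 1·22 + 21
22 = 1·21 + 1
21 = 21·1 + 0
gcd = 1, so a unique solution mod 43 exists.
Back-substitute for the Bézout coefficients:
1 = 22 − 21
1 = −43 + 2·22
So 22·(2) ≡ 1 (mod 43), giving 22⁻¹ ≡ 2.
x ≡ 22⁻¹·42 ≡ 2·42 ≡ 41 (mod 43).

41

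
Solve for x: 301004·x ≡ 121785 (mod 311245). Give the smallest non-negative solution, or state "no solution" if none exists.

gcd(301004, 311245):
311245 = 1·301004 + 10241
301004 = 29·10241 + 4015
10241 = 2·4015 + 2211
4015 = 1·2211 + 1804
2211 = 1·1804 + 407
1804 = 4·407 + 176
407 = 2·176 + 55
176 = 3·55 + 11
55 = 5·11 + 0
gcd = 11, but 11 ∤ 121785, so the congruence has no solution.

no solution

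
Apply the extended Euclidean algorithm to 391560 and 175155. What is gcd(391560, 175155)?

15

Euclidean algorithm:
391560 = 2·175155 + 41250
175155 = 4·41250 + 10155
41250 = 4·10155 + 630
10155 = 16·630 + 75
630 = 8·75 + 30
75 = 2·30 + 15
30 = 2·15 + 0
gcd(391560, 175155) = 15.
Express as a combination:
15 = 75 − 2·30
15 = −2·630 + 17·75
15 = 17·10155 − 274·630
15 = −274·41250 + 1113·10155
15 = 1113·175155 − 4726·41250
15 = −4726·391560 + 10565·175155
So 15 = (-4726)·391560 + (10565)·175155.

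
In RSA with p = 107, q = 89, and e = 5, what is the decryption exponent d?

5597

φ(n) = (p−1)(q−1) = 106·88 = 9328.
Need d with 5·d ≡ 1 (mod 9328). Apply the extended Euclidean algorithm:
9328 = 1865·5 + 3
5 = 1·3 + 2
3 = 1·2 + 1
2 = 2·1 + 0
Back-substitute:
1 = 3 − 2
1 = −5 + 2·3
1 = 2·9328 − 3731·5
So 5·(-3731) ≡ 1 (mod 9328), hence d ≡ -3731 ≡ 5597 (mod 9328).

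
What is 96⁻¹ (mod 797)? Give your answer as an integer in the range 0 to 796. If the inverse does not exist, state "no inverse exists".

Apply the Euclidean algorithm to 797 and 96:
797 = 8*96 + 29
96 = 3*29 + 9
29 = 3*9 + 2
9 = 4*2 + 1
2 = 2*1 + 0
The gcd is 1. Working backward:
1 = 9 − 4·2
1 = −4·29 + 13·9
1 = 13·96 − 43·29
1 = −43·797 + 357·96
So 96·357 ≡ 1 (mod 797).

357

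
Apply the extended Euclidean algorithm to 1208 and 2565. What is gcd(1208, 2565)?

Apply Euclid's algorithm to 2565 and 1208:
2565 = 2·1208 + 149
1208 = 8·149 + 16
149 = 9·16 + 5
16 = 3·5 + 1
5 = 5·1 + 0
gcd(1208, 2565) = 1.
Express as a combination:
1 = 16 − 3·5
1 = −3·149 + 28·16
1 = 28·1208 − 227·149
1 = −227·2565 + 482·1208
So 1 = (-227)·2565 + (482)·1208.

1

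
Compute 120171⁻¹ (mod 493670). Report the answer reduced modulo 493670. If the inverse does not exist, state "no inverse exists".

gcd(493670, 120171) by repeated division:
493670 = 4·120171 + 12986
120171 = 9·12986 + 3297
12986 = 3·3297 + 3095
3297 = 1·3095 + 202
3095 = 15·202 + 65
202 = 3·65 + 7
65 = 9·7 + 2
7 = 3·2 + 1
2 = 2·1 + 0
Since gcd(120171, 493670) = 1, back-substitute to write 1 as a combination:
1 = 7 − 3·2
1 = −3·65 + 28·7
1 = 28·202 − 87·65
1 = −87·3095 + 1333·202
1 = 1333·3297 − 1420·3095
1 = −1420·12986 + 5593·3297
1 = 5593·120171 − 51757·12986
1 = −51757·493670 + 212621·120171
So 120171·212621 ≡ 1 (mod 493670).

212621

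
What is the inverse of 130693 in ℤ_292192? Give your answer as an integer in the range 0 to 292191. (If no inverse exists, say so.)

141069

Extended Euclidean algorithm:
292192 = 2·130693 + 30806
130693 = 4·30806 + 7469
30806 = 4·7469 + 930
7469 = 8·930 + 29
930 = 32·29 + 2
29 = 14·2 + 1
2 = 2·1 + 0
gcd = 1, so the inverse exists. Back-substitute:
1 = 29 − 14·2
1 = −14·930 + 449·29
1 = 449·7469 − 3606·930
1 = −3606·30806 + 14873·7469
1 = 14873·130693 − 63098·30806
1 = −63098·292192 + 141069·130693
So 130693·141069 ≡ 1 (mod 292192).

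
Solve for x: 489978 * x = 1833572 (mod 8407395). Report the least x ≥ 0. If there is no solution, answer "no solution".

gcd(489978, 8407395):
8407395 = 17·489978 + 77769
489978 = 6·77769 + 23364
77769 = 3·23364 + 7677
23364 = 3·7677 + 333
7677 = 23·333 + 18
333 = 18·18 + 9
18 = 2·9 + 0
gcd = 9, but 9 ∤ 1833572, so the congruence has no solution.

no solution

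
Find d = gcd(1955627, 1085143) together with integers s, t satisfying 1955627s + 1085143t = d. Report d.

1

Apply Euclid's algorithm to 1955627 and 1085143:
1955627 = 1*1085143 + 870484
1085143 = 1*870484 + 214659
870484 = 4*214659 + 11848
214659 = 18*11848 + 1395
11848 = 8*1395 + 688
1395 = 2*688 + 19
688 = 36*19 + 4
19 = 4*4 + 3
4 = 1*3 + 1
3 = 3*1 + 0
gcd(1955627, 1085143) = 1.
Working backward:
1 = 4 − 3
1 = −19 + 5·4
1 = 5·688 − 181·19
1 = −181·1395 + 367·688
1 = 367·11848 − 3117·1395
1 = −3117·214659 + 56473·11848
1 = 56473·870484 − 229009·214659
1 = −229009·1085143 + 285482·870484
1 = 285482·1955627 − 514491·1085143
So 1 = (285482)·1955627 + (-514491)·1085143.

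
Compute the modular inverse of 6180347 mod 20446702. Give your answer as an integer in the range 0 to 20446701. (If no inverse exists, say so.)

Extended Euclidean algorithm:
20446702 = 3·6180347 + 1905661
6180347 = 3·1905661 + 463364
1905661 = 4·463364 + 52205
463364 = 8·52205 + 45724
52205 = 1·45724 + 6481
45724 = 7·6481 + 357
6481 = 18·357 + 55
357 = 6·55 + 27
55 = 2·27 + 1
27 = 27·1 + 0
gcd = 1, so the inverse exists. Back-substitute:
1 = 55 − 2·27
1 = −2·357 + 13·55
1 = 13·6481 − 236·357
1 = −236·45724 + 1665·6481
1 = 1665·52205 − 1901·45724
1 = −1901·463364 + 16873·52205
1 = 16873·1905661 − 69393·463364
1 = −69393·6180347 + 225052·1905661
1 = 225052·20446702 − 744549·6180347
So 6180347·(-744549) ≡ 1 (mod 20446702), and -744549 ≡ 19702153 (mod 20446702).

19702153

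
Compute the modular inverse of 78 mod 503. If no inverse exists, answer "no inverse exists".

Extended Euclidean algorithm:
503 = 6×78 + 35
78 = 2×35 + 8
35 = 4×8 + 3
8 = 2×3 + 2
3 = 1×2 + 1
2 = 2×1 + 0
The gcd is 1. Working backward:
1 = 3 − 2
1 = −8 + 3·3
1 = 3·35 − 13·8
1 = −13·78 + 29·35
1 = 29·503 − 187·78
So 78·(-187) ≡ 1 (mod 503), and -187 ≡ 316 (mod 503).

316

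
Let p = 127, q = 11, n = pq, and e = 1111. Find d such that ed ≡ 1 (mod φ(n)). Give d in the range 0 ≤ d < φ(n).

871

φ(n) = (p−1)(q−1) = 126·10 = 1260.
Need d with 1111·d ≡ 1 (mod 1260). Apply the extended Euclidean algorithm:
1260 = 1*1111 + 149
1111 = 7*149 + 68
149 = 2*68 + 13
68 = 5*13 + 3
13 = 4*3 + 1
3 = 3*1 + 0
Back-substitute:
1 = 13 − 4·3
1 = −4·68 + 21·13
1 = 21·149 − 46·68
1 = −46·1111 + 343·149
1 = 343·1260 − 389·1111
So 1111·(-389) ≡ 1 (mod 1260), hence d ≡ -389 ≡ 871 (mod 1260).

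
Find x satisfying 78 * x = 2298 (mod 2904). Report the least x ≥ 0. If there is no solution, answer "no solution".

439

First find gcd(78, 2904):
2904 = 37×78 + 18
78 = 4×18 + 6
18 = 3×6 + 0
gcd = 6 and 6 | 2298, so solutions exist. Divide through by 6: 13x ≡ 383 (mod 484).
Now find 13⁻¹ mod 484:
484 = 37*13 + 3
13 = 4*3 + 1
3 = 3*1 + 0
Back-substitute:
1 = 13 − 4·3
1 = −4·484 + 149·13
So 13⁻¹ ≡ 149 (mod 484).
Then x ≡ 149·383 ≡ 439 (mod 484); the smallest non-negative solution is x = 439.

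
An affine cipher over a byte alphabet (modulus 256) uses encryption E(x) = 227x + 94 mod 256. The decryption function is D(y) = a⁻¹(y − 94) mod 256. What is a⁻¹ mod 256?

gcd(256, 227) by repeated division:
256 = 1*227 + 29
227 = 7*29 + 24
29 = 1*24 + 5
24 = 4*5 + 4
5 = 1*4 + 1
4 = 4*1 + 0
gcd = 1, so the inverse exists. Back-substitute:
1 = 5 − 4
1 = −24 + 5·5
1 = 5·29 − 6·24
1 = −6·227 + 47·29
1 = 47·256 − 53·227
Hence 227⁻¹ ≡ -53 ≡ 203 (mod 256).

203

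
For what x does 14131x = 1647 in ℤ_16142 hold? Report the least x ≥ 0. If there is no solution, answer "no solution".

8315

First find gcd(14131, 16142):
16142 = 1×14131 + 2011
14131 = 7×2011 + 54
2011 = 37×54 + 13
54 = 4×13 + 2
13 = 6×2 + 1
2 = 2×1 + 0
gcd = 1, so a unique solution mod 16142 exists.
Back-substitute for the Bézout coefficients:
1 = 13 − 6·2
1 = −6·54 + 25·13
1 = 25·2011 − 931·54
1 = −931·14131 + 6542·2011
1 = 6542·16142 − 7473·14131
So 14131·(-7473) ≡ 1 (mod 16142), giving 14131⁻¹ ≡ 8669.
x ≡ 14131⁻¹·1647 ≡ 8669·1647 ≡ 8315 (mod 16142).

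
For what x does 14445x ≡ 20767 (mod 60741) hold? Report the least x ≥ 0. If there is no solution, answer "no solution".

gcd(14445, 60741):
60741 = 4*14445 + 2961
14445 = 4*2961 + 2601
2961 = 1*2601 + 360
2601 = 7*360 + 81
360 = 4*81 + 36
81 = 2*36 + 9
36 = 4*9 + 0
gcd = 9, but 9 ∤ 20767, so the congruence has no solution.

no solution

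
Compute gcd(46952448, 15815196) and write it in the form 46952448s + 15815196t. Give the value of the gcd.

12

Apply Euclid's algorithm to 46952448 and 15815196:
46952448 = 2×15815196 + 15322056
15815196 = 1×15322056 + 493140
15322056 = 31×493140 + 34716
493140 = 14×34716 + 7116
34716 = 4×7116 + 6252
7116 = 1×6252 + 864
6252 = 7×864 + 204
864 = 4×204 + 48
204 = 4×48 + 12
48 = 4×12 + 0
gcd(46952448, 15815196) = 12.
Express as a combination:
12 = 204 − 4·48
12 = −4·864 + 17·204
12 = 17·6252 − 123·864
12 = −123·7116 + 140·6252
12 = 140·34716 − 683·7116
12 = −683·493140 + 9702·34716
12 = 9702·15322056 − 301445·493140
12 = −301445·15815196 + 311147·15322056
12 = 311147·46952448 − 923739·15815196
So 12 = (311147)·46952448 + (-923739)·15815196.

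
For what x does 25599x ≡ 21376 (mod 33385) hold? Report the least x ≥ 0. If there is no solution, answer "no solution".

22414

First find gcd(25599, 33385):
33385 = 1*25599 + 7786
25599 = 3*7786 + 2241
7786 = 3*2241 + 1063
2241 = 2*1063 + 115
1063 = 9*115 + 28
115 = 4*28 + 3
28 = 9*3 + 1
3 = 3*1 + 0
gcd = 1, so a unique solution mod 33385 exists.
Back-substitute for the Bézout coefficients:
1 = 28 − 9·3
1 = −9·115 + 37·28
1 = 37·1063 − 342·115
1 = −342·2241 + 721·1063
1 = 721·7786 − 2505·2241
1 = −2505·25599 + 8236·7786
1 = 8236·33385 − 10741·25599
So 25599·(-10741) ≡ 1 (mod 33385), giving 25599⁻¹ ≡ 22644.
x ≡ 25599⁻¹·21376 ≡ 22644·21376 ≡ 22414 (mod 33385).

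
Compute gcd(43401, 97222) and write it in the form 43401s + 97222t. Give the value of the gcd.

1

Apply Euclid's algorithm to 97222 and 43401:
97222 = 2×43401 + 10420
43401 = 4×10420 + 1721
10420 = 6×1721 + 94
1721 = 18×94 + 29
94 = 3×29 + 7
29 = 4×7 + 1
7 = 7×1 + 0
gcd(43401, 97222) = 1.
Express as a combination:
1 = 29 − 4·7
1 = −4·94 + 13·29
1 = 13·1721 − 238·94
1 = −238·10420 + 1441·1721
1 = 1441·43401 − 6002·10420
1 = −6002·97222 + 13445·43401
So 1 = (-6002)·97222 + (13445)·43401.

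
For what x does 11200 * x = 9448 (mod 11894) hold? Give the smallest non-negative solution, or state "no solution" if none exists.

First find gcd(11200, 11894):
11894 = 1×11200 + 694
11200 = 16×694 + 96
694 = 7×96 + 22
96 = 4×22 + 8
22 = 2×8 + 6
8 = 1×6 + 2
6 = 3×2 + 0
gcd = 2 and 2 | 9448, so solutions exist. Divide through by 2: 5600x ≡ 4724 (mod 5947).
Now find 5600⁻¹ mod 5947:
5947 = 1*5600 + 347
5600 = 16*347 + 48
347 = 7*48 + 11
48 = 4*11 + 4
11 = 2*4 + 3
4 = 1*3 + 1
3 = 3*1 + 0
Back-substitute:
1 = 4 − 3
1 = −11 + 3·4
1 = 3·48 − 13·11
1 = −13·347 + 94·48
1 = 94·5600 − 1517·347
1 = −1517·5947 + 1611·5600
So 5600⁻¹ ≡ 1611 (mod 5947).
Then x ≡ 1611·4724 ≡ 4151 (mod 5947); the smallest non-negative solution is x = 4151.

4151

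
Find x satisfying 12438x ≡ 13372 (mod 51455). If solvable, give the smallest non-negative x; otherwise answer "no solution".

First find gcd(12438, 51455):
51455 = 4·12438 + 1703
12438 = 7·1703 + 517
1703 = 3·517 + 152
517 = 3·152 + 61
152 = 2·61 + 30
61 = 2·30 + 1
30 = 30·1 + 0
gcd = 1, so a unique solution mod 51455 exists.
Back-substitute for the Bézout coefficients:
1 = 61 − 2·30
1 = −2·152 + 5·61
1 = 5·517 − 17·152
1 = −17·1703 + 56·517
1 = 56·12438 − 409·1703
1 = −409·51455 + 1692·12438
So 12438·(1692) ≡ 1 (mod 51455), giving 12438⁻¹ ≡ 1692.
x ≡ 12438⁻¹·13372 ≡ 1692·13372 ≡ 36679 (mod 51455).

36679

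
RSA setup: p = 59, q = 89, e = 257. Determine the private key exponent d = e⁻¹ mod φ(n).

993

φ(n) = (p−1)(q−1) = 58·88 = 5104.
Need d with 257·d ≡ 1 (mod 5104). Apply the extended Euclidean algorithm:
5104 = 19×257 + 221
257 = 1×221 + 36
221 = 6×36 + 5
36 = 7×5 + 1
5 = 5×1 + 0
Back-substitute:
1 = 36 − 7·5
1 = −7·221 + 43·36
1 = 43·257 − 50·221
1 = −50·5104 + 993·257
So 257·993 ≡ 1 (mod 5104), hence d = 993.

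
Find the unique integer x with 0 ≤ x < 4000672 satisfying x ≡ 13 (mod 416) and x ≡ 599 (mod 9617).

212173

Write x = 13 + 416·k. Then 416·k ≡ 599 − 13 ≡ 586 (mod 9617).
Need 416⁻¹ mod 9617. Extended Euclid on (9617, 416):
9617 = 23*416 + 49
416 = 8*49 + 24
49 = 2*24 + 1
24 = 24*1 + 0
Back-substitute:
1 = 49 − 2·24
1 = −2·416 + 17·49
1 = 17·9617 − 393·416
416⁻¹ ≡ 9224 (mod 9617), so k ≡ 9224·586 ≡ 510 (mod 9617).
x = 13 + 416·510 = 212173.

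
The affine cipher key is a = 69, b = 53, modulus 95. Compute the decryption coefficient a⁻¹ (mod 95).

84

gcd(95, 69) by repeated division:
95 = 1×69 + 26
69 = 2×26 + 17
26 = 1×17 + 9
17 = 1×9 + 8
9 = 1×8 + 1
8 = 8×1 + 0
gcd = 1, so the inverse exists. Back-substitute:
1 = 9 − 8
1 = −17 + 2·9
1 = 2·26 − 3·17
1 = −3·69 + 8·26
1 = 8·95 − 11·69
So 69·(-11) ≡ 1 (mod 95), and -11 ≡ 84 (mod 95).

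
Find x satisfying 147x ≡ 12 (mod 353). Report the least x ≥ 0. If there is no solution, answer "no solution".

209

First find gcd(147, 353):
353 = 2×147 + 59
147 = 2×59 + 29
59 = 2×29 + 1
29 = 29×1 + 0
gcd = 1, so a unique solution mod 353 exists.
Back-substitute for the Bézout coefficients:
1 = 59 − 2·29
1 = −2·147 + 5·59
1 = 5·353 − 12·147
So 147·(-12) ≡ 1 (mod 353), giving 147⁻¹ ≡ 341.
x ≡ 147⁻¹·12 ≡ 341·12 ≡ 209 (mod 353).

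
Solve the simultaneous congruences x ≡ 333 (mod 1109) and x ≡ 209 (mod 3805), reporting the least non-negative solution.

Write x = 333 + 1109·k. Then 1109·k ≡ 209 − 333 ≡ 3681 (mod 3805).
Need 1109⁻¹ mod 3805. Extended Euclid on (3805, 1109):
3805 = 3*1109 + 478
1109 = 2*478 + 153
478 = 3*153 + 19
153 = 8*19 + 1
19 = 19*1 + 0
Back-substitute:
1 = 153 − 8·19
1 = −8·478 + 25·153
1 = 25·1109 − 58·478
1 = −58·3805 + 199·1109
1109⁻¹ ≡ 199 (mod 3805), so k ≡ 199·3681 ≡ 1959 (mod 3805).
x = 333 + 1109·1959 = 2172864.

2172864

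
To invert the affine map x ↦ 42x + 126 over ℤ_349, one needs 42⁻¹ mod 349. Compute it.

241

Apply the Euclidean algorithm to 349 and 42:
349 = 8·42 + 13
42 = 3·13 + 3
13 = 4·3 + 1
3 = 3·1 + 0
The gcd is 1. Working backward:
1 = 13 − 4·3
1 = −4·42 + 13·13
1 = 13·349 − 108·42
So 42·(-108) ≡ 1 (mod 349), and -108 ≡ 241 (mod 349).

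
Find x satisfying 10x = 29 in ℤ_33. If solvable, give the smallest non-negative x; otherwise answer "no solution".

First find gcd(10, 33):
33 = 3*10 + 3
10 = 3*3 + 1
3 = 3*1 + 0
gcd = 1, so a unique solution mod 33 exists.
Back-substitute for the Bézout coefficients:
1 = 10 − 3·3
1 = −3·33 + 10·10
So 10·(10) ≡ 1 (mod 33), giving 10⁻¹ ≡ 10.
x ≡ 10⁻¹·29 ≡ 10·29 ≡ 26 (mod 33).

26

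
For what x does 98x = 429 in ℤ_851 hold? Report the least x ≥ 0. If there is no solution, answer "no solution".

First find gcd(98, 851):
851 = 8*98 + 67
98 = 1*67 + 31
67 = 2*31 + 5
31 = 6*5 + 1
5 = 5*1 + 0
gcd = 1, so a unique solution mod 851 exists.
Back-substitute for the Bézout coefficients:
1 = 31 − 6·5
1 = −6·67 + 13·31
1 = 13·98 − 19·67
1 = −19·851 + 165·98
So 98·(165) ≡ 1 (mod 851), giving 98⁻¹ ≡ 165.
x ≡ 98⁻¹·429 ≡ 165·429 ≡ 152 (mod 851).

152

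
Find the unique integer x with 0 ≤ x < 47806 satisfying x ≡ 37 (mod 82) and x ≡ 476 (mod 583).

Write x = 37 + 82·k. Then 82·k ≡ 476 − 37 ≡ 439 (mod 583).
Need 82⁻¹ mod 583. Extended Euclid on (583, 82):
583 = 7*82 + 9
82 = 9*9 + 1
9 = 9*1 + 0
Back-substitute:
1 = 82 − 9·9
1 = −9·583 + 64·82
82⁻¹ ≡ 64 (mod 583), so k ≡ 64·439 ≡ 112 (mod 583).
x = 37 + 82·112 = 9221.

9221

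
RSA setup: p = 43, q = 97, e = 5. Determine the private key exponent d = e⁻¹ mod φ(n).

1613

φ(n) = (p−1)(q−1) = 42·96 = 4032.
Need d with 5·d ≡ 1 (mod 4032). Apply the extended Euclidean algorithm:
4032 = 806×5 + 2
5 = 2×2 + 1
2 = 2×1 + 0
Back-substitute:
1 = 5 − 2·2
1 = −2·4032 + 1613·5
So 5·1613 ≡ 1 (mod 4032), hence d = 1613.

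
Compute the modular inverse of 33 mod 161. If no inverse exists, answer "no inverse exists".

122

gcd(161, 33) by repeated division:
161 = 4×33 + 29
33 = 1×29 + 4
29 = 7×4 + 1
4 = 4×1 + 0
gcd = 1, so the inverse exists. Back-substitute:
1 = 29 − 7·4
1 = −7·33 + 8·29
1 = 8·161 − 39·33
Thus 33·(-39) ≡ 1 (mod 161); reducing, -39 mod 161 = 122.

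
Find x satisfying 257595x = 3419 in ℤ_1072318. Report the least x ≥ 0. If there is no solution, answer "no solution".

First find gcd(257595, 1072318):
1072318 = 4·257595 + 41938
257595 = 6·41938 + 5967
41938 = 7·5967 + 169
5967 = 35·169 + 52
169 = 3·52 + 13
52 = 4·13 + 0
gcd = 13 and 13 | 3419, so solutions exist. Divide through by 13: 19815x ≡ 263 (mod 82486).
Now find 19815⁻¹ mod 82486:
82486 = 4*19815 + 3226
19815 = 6*3226 + 459
3226 = 7*459 + 13
459 = 35*13 + 4
13 = 3*4 + 1
4 = 4*1 + 0
Back-substitute:
1 = 13 − 3·4
1 = −3·459 + 106·13
1 = 106·3226 − 745·459
1 = −745·19815 + 4576·3226
1 = 4576·82486 − 19049·19815
So 19815·(-19049) ≡ 1 (mod 82486), i.e. 19815⁻¹ ≡ 63437.
Then x ≡ 63437·263 ≡ 21759 (mod 82486); the smallest non-negative solution is x = 21759.

21759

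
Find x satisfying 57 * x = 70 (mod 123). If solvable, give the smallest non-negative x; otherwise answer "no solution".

gcd(57, 123):
123 = 2×57 + 9
57 = 6×9 + 3
9 = 3×3 + 0
gcd = 3, but 3 ∤ 70, so the congruence has no solution.

no solution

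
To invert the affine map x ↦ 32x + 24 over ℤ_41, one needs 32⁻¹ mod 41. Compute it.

9

gcd(41, 32) by repeated division:
41 = 1×32 + 9
32 = 3×9 + 5
9 = 1×5 + 4
5 = 1×4 + 1
4 = 4×1 + 0
Since gcd(32, 41) = 1, back-substitute to write 1 as a combination:
1 = 5 − 4
1 = −9 + 2·5
1 = 2·32 − 7·9
1 = −7·41 + 9·32
So 32·9 ≡ 1 (mod 41).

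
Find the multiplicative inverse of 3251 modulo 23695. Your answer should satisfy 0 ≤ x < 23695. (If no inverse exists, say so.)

Run Euclid on (23695, 3251):
23695 = 7×3251 + 938
3251 = 3×938 + 437
938 = 2×437 + 64
437 = 6×64 + 53
64 = 1×53 + 11
53 = 4×11 + 9
11 = 1×9 + 2
9 = 4×2 + 1
2 = 2×1 + 0
gcd = 1, so the inverse exists. Back-substitute:
1 = 9 − 4·2
1 = −4·11 + 5·9
1 = 5·53 − 24·11
1 = −24·64 + 29·53
1 = 29·437 − 198·64
1 = −198·938 + 425·437
1 = 425·3251 − 1473·938
1 = −1473·23695 + 10736·3251
So 3251·10736 ≡ 1 (mod 23695).

10736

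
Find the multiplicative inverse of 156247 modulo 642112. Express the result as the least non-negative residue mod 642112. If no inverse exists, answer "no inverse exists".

Extended Euclidean algorithm:
642112 = 4×156247 + 17124
156247 = 9×17124 + 2131
17124 = 8×2131 + 76
2131 = 28×76 + 3
76 = 25×3 + 1
3 = 3×1 + 0
Since gcd(156247, 642112) = 1, back-substitute to write 1 as a combination:
1 = 76 − 25·3
1 = −25·2131 + 701·76
1 = 701·17124 − 5633·2131
1 = −5633·156247 + 51398·17124
1 = 51398·642112 − 211225·156247
So 156247·(-211225) ≡ 1 (mod 642112), and -211225 ≡ 430887 (mod 642112).

430887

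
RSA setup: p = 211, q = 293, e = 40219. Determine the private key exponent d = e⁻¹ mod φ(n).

50899

φ(n) = (p−1)(q−1) = 210·292 = 61320.
Need d with 40219·d ≡ 1 (mod 61320). Apply the extended Euclidean algorithm:
61320 = 1×40219 + 21101
40219 = 1×21101 + 19118
21101 = 1×19118 + 1983
19118 = 9×1983 + 1271
1983 = 1×1271 + 712
1271 = 1×712 + 559
712 = 1×559 + 153
559 = 3×153 + 100
153 = 1×100 + 53
100 = 1×53 + 47
53 = 1×47 + 6
47 = 7×6 + 5
6 = 1×5 + 1
5 = 5×1 + 0
Back-substitute:
1 = 6 − 5
1 = −47 + 8·6
1 = 8·53 − 9·47
1 = −9·100 + 17·53
1 = 17·153 − 26·100
1 = −26·559 + 95·153
1 = 95·712 − 121·559
1 = −121·1271 + 216·712
1 = 216·1983 − 337·1271
1 = −337·19118 + 3249·1983
1 = 3249·21101 − 3586·19118
1 = −3586·40219 + 6835·21101
1 = 6835·61320 − 10421·40219
So 40219·(-10421) ≡ 1 (mod 61320), hence d ≡ -10421 ≡ 50899 (mod 61320).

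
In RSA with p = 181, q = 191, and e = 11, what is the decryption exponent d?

31091

φ(n) = (p−1)(q−1) = 180·190 = 34200.
Need d with 11·d ≡ 1 (mod 34200). Apply the extended Euclidean algorithm:
34200 = 3109·11 + 1
11 = 11·1 + 0
Back-substitute:
1 = 34200 − 3109·11
So 11·(-3109) ≡ 1 (mod 34200), hence d ≡ -3109 ≡ 31091 (mod 34200).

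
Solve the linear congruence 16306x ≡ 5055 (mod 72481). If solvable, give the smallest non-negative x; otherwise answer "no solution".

32747

First find gcd(16306, 72481):
72481 = 4×16306 + 7257
16306 = 2×7257 + 1792
7257 = 4×1792 + 89
1792 = 20×89 + 12
89 = 7×12 + 5
12 = 2×5 + 2
5 = 2×2 + 1
2 = 2×1 + 0
gcd = 1, so a unique solution mod 72481 exists.
Back-substitute for the Bézout coefficients:
1 = 5 − 2·2
1 = −2·12 + 5·5
1 = 5·89 − 37·12
1 = −37·1792 + 745·89
1 = 745·7257 − 3017·1792
1 = −3017·16306 + 6779·7257
1 = 6779·72481 − 30133·16306
So 16306·(-30133) ≡ 1 (mod 72481), giving 16306⁻¹ ≡ 42348.
x ≡ 16306⁻¹·5055 ≡ 42348·5055 ≡ 32747 (mod 72481).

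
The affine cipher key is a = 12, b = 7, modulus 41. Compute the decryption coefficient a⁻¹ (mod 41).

Run Euclid on (41, 12):
41 = 3×12 + 5
12 = 2×5 + 2
5 = 2×2 + 1
2 = 2×1 + 0
gcd = 1, so the inverse exists. Back-substitute:
1 = 5 − 2·2
1 = −2·12 + 5·5
1 = 5·41 − 17·12
Hence 12⁻¹ ≡ -17 ≡ 24 (mod 41).

24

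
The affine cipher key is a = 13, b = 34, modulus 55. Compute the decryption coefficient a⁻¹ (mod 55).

17

Extended Euclidean algorithm:
55 = 4·13 + 3
13 = 4·3 + 1
3 = 3·1 + 0
Since gcd(13, 55) = 1, back-substitute to write 1 as a combination:
1 = 13 − 4·3
1 = −4·55 + 17·13
So 13·17 ≡ 1 (mod 55).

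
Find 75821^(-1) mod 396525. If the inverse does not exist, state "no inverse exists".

41906

Extended Euclidean algorithm:
396525 = 5*75821 + 17420
75821 = 4*17420 + 6141
17420 = 2*6141 + 5138
6141 = 1*5138 + 1003
5138 = 5*1003 + 123
1003 = 8*123 + 19
123 = 6*19 + 9
19 = 2*9 + 1
9 = 9*1 + 0
gcd = 1, so the inverse exists. Back-substitute:
1 = 19 − 2·9
1 = −2·123 + 13·19
1 = 13·1003 − 106·123
1 = −106·5138 + 543·1003
1 = 543·6141 − 649·5138
1 = −649·17420 + 1841·6141
1 = 1841·75821 − 8013·17420
1 = −8013·396525 + 41906·75821
So 75821·41906 ≡ 1 (mod 396525).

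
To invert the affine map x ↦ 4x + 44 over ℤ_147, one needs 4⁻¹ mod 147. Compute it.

gcd(147, 4) by repeated division:
147 = 36×4 + 3
4 = 1×3 + 1
3 = 3×1 + 0
gcd = 1, so the inverse exists. Back-substitute:
1 = 4 − 3
1 = −147 + 37·4
So 4·37 ≡ 1 (mod 147).

37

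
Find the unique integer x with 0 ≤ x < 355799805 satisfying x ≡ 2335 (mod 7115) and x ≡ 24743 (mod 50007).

Write x = 2335 + 7115·k. Then 7115·k ≡ 24743 − 2335 ≡ 22408 (mod 50007).
Need 7115⁻¹ mod 50007. Extended Euclid on (50007, 7115):
50007 = 7*7115 + 202
7115 = 35*202 + 45
202 = 4*45 + 22
45 = 2*22 + 1
22 = 22*1 + 0
Back-substitute:
1 = 45 − 2·22
1 = −2·202 + 9·45
1 = 9·7115 − 317·202
1 = −317·50007 + 2228·7115
7115⁻¹ ≡ 2228 (mod 50007), so k ≡ 2228·22408 ≡ 18038 (mod 50007).
x = 2335 + 7115·18038 = 128342705.

128342705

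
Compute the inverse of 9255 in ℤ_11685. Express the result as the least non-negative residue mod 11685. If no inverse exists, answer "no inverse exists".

no inverse exists

Compute gcd(9255, 11685):
11685 = 1×9255 + 2430
9255 = 3×2430 + 1965
2430 = 1×1965 + 465
1965 = 4×465 + 105
465 = 4×105 + 45
105 = 2×45 + 15
45 = 3×15 + 0
The gcd is 15, not 1, hence no inverse exists.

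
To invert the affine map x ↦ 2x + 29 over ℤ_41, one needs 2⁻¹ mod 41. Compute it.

21

Extended Euclidean algorithm:
41 = 20·2 + 1
2 = 2·1 + 0
Since gcd(2, 41) = 1, back-substitute to write 1 as a combination:
1 = 41 − 20·2
So 2·(-20) ≡ 1 (mod 41), and -20 ≡ 21 (mod 41).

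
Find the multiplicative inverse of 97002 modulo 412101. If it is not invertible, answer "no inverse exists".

Euclidean algorithm on 412101, 97002:
412101 = 4·97002 + 24093
97002 = 4·24093 + 630
24093 = 38·630 + 153
630 = 4·153 + 18
153 = 8·18 + 9
18 = 2·9 + 0
gcd(97002, 412101) = 9 ≠ 1, so 97002 has no multiplicative inverse modulo 412101.

no inverse exists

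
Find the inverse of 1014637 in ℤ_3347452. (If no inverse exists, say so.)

Apply the Euclidean algorithm to 3347452 and 1014637:
3347452 = 3×1014637 + 303541
1014637 = 3×303541 + 104014
303541 = 2×104014 + 95513
104014 = 1×95513 + 8501
95513 = 11×8501 + 2002
8501 = 4×2002 + 493
2002 = 4×493 + 30
493 = 16×30 + 13
30 = 2×13 + 4
13 = 3×4 + 1
4 = 4×1 + 0
gcd = 1, so the inverse exists. Back-substitute:
1 = 13 − 3·4
1 = −3·30 + 7·13
1 = 7·493 − 115·30
1 = −115·2002 + 467·493
1 = 467·8501 − 1983·2002
1 = −1983·95513 + 22280·8501
1 = 22280·104014 − 24263·95513
1 = −24263·303541 + 70806·104014
1 = 70806·1014637 − 236681·303541
1 = −236681·3347452 + 780849·1014637
So 1014637·780849 ≡ 1 (mod 3347452).

780849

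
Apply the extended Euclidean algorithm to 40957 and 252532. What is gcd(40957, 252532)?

Euclidean algorithm:
252532 = 6·40957 + 6790
40957 = 6·6790 + 217
6790 = 31·217 + 63
217 = 3·63 + 28
63 = 2·28 + 7
28 = 4·7 + 0
gcd(40957, 252532) = 7.
Back-substituting:
7 = 63 − 2·28
7 = −2·217 + 7·63
7 = 7·6790 − 219·217
7 = −219·40957 + 1321·6790
7 = 1321·252532 − 8145·40957
So 7 = (1321)·252532 + (-8145)·40957.

7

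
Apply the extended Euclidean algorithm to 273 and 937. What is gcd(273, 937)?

Repeated division:
937 = 3×273 + 118
273 = 2×118 + 37
118 = 3×37 + 7
37 = 5×7 + 2
7 = 3×2 + 1
2 = 2×1 + 0
gcd(273, 937) = 1.
Back-substituting:
1 = 7 − 3·2
1 = −3·37 + 16·7
1 = 16·118 − 51·37
1 = −51·273 + 118·118
1 = 118·937 − 405·273
So 1 = (118)·937 + (-405)·273.

1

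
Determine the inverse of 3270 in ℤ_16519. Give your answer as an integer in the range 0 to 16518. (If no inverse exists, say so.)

Apply the Euclidean algorithm to 16519 and 3270:
16519 = 5·3270 + 169
3270 = 19·169 + 59
169 = 2·59 + 51
59 = 1·51 + 8
51 = 6·8 + 3
8 = 2·3 + 2
3 = 1·2 + 1
2 = 2·1 + 0
Since gcd(3270, 16519) = 1, back-substitute to write 1 as a combination:
1 = 3 − 2
1 = −8 + 3·3
1 = 3·51 − 19·8
1 = −19·59 + 22·51
1 = 22·169 − 63·59
1 = −63·3270 + 1219·169
1 = 1219·16519 − 6158·3270
So 3270·(-6158) ≡ 1 (mod 16519), and -6158 ≡ 10361 (mod 16519).

10361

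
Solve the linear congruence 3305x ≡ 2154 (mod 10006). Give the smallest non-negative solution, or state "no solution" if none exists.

7406

First find gcd(3305, 10006):
10006 = 3*3305 + 91
3305 = 36*91 + 29
91 = 3*29 + 4
29 = 7*4 + 1
4 = 4*1 + 0
gcd = 1, so a unique solution mod 10006 exists.
Back-substitute for the Bézout coefficients:
1 = 29 − 7·4
1 = −7·91 + 22·29
1 = 22·3305 − 799·91
1 = −799·10006 + 2419·3305
So 3305·(2419) ≡ 1 (mod 10006), giving 3305⁻¹ ≡ 2419.
x ≡ 3305⁻¹·2154 ≡ 2419·2154 ≡ 7406 (mod 10006).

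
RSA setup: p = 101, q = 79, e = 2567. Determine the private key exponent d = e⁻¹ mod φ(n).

φ(n) = (p−1)(q−1) = 100·78 = 7800.
Need d with 2567·d ≡ 1 (mod 7800). Apply the extended Euclidean algorithm:
7800 = 3×2567 + 99
2567 = 25×99 + 92
99 = 1×92 + 7
92 = 13×7 + 1
7 = 7×1 + 0
Back-substitute:
1 = 92 − 13·7
1 = −13·99 + 14·92
1 = 14·2567 − 363·99
1 = −363·7800 + 1103·2567
So 2567·1103 ≡ 1 (mod 7800), hence d = 1103.

1103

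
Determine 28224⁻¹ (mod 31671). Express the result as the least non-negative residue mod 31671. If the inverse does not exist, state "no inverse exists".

no inverse exists

Compute gcd(28224, 31671):
31671 = 1*28224 + 3447
28224 = 8*3447 + 648
3447 = 5*648 + 207
648 = 3*207 + 27
207 = 7*27 + 18
27 = 1*18 + 9
18 = 2*9 + 0
The gcd is 9, not 1, hence no inverse exists.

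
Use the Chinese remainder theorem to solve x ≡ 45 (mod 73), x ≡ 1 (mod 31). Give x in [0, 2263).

2016

Write x = 45 + 73·k. Then 73·k ≡ 1 − 45 ≡ 18 (mod 31).
Need 73⁻¹ mod 31. Extended Euclid on (31, 11):
31 = 2·11 + 9
11 = 1·9 + 2
9 = 4·2 + 1
2 = 2·1 + 0
Back-substitute:
1 = 9 − 4·2
1 = −4·11 + 5·9
1 = 5·31 − 14·11
73⁻¹ ≡ 17 (mod 31), so k ≡ 17·18 ≡ 27 (mod 31).
x = 45 + 73·27 = 2016.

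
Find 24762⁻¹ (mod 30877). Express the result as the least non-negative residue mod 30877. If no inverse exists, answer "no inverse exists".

15643

Apply the Euclidean algorithm to 30877 and 24762:
30877 = 1×24762 + 6115
24762 = 4×6115 + 302
6115 = 20×302 + 75
302 = 4×75 + 2
75 = 37×2 + 1
2 = 2×1 + 0
gcd = 1, so the inverse exists. Back-substitute:
1 = 75 − 37·2
1 = −37·302 + 149·75
1 = 149·6115 − 3017·302
1 = −3017·24762 + 12217·6115
1 = 12217·30877 − 15234·24762
So 24762·(-15234) ≡ 1 (mod 30877), and -15234 ≡ 15643 (mod 30877).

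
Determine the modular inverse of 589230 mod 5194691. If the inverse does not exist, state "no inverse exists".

646826

Apply the Euclidean algorithm to 5194691 and 589230:
5194691 = 8×589230 + 480851
589230 = 1×480851 + 108379
480851 = 4×108379 + 47335
108379 = 2×47335 + 13709
47335 = 3×13709 + 6208
13709 = 2×6208 + 1293
6208 = 4×1293 + 1036
1293 = 1×1036 + 257
1036 = 4×257 + 8
257 = 32×8 + 1
8 = 8×1 + 0
gcd = 1, so the inverse exists. Back-substitute:
1 = 257 − 32·8
1 = −32·1036 + 129·257
1 = 129·1293 − 161·1036
1 = −161·6208 + 773·1293
1 = 773·13709 − 1707·6208
1 = −1707·47335 + 5894·13709
1 = 5894·108379 − 13495·47335
1 = −13495·480851 + 59874·108379
1 = 59874·589230 − 73369·480851
1 = −73369·5194691 + 646826·589230
So 589230·646826 ≡ 1 (mod 5194691).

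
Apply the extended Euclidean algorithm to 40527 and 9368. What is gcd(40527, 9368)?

Apply Euclid's algorithm to 40527 and 9368:
40527 = 4·9368 + 3055
9368 = 3·3055 + 203
3055 = 15·203 + 10
203 = 20·10 + 3
10 = 3·3 + 1
3 = 3·1 + 0
gcd(40527, 9368) = 1.
Express as a combination:
1 = 10 − 3·3
1 = −3·203 + 61·10
1 = 61·3055 − 918·203
1 = −918·9368 + 2815·3055
1 = 2815·40527 − 12178·9368
So 1 = (2815)·40527 + (-12178)·9368.

1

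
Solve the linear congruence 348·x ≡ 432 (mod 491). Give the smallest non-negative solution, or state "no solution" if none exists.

306

First find gcd(348, 491):
491 = 1×348 + 143
348 = 2×143 + 62
143 = 2×62 + 19
62 = 3×19 + 5
19 = 3×5 + 4
5 = 1×4 + 1
4 = 4×1 + 0
gcd = 1, so a unique solution mod 491 exists.
Back-substitute for the Bézout coefficients:
1 = 5 − 4
1 = −19 + 4·5
1 = 4·62 − 13·19
1 = −13·143 + 30·62
1 = 30·348 − 73·143
1 = −73·491 + 103·348
So 348·(103) ≡ 1 (mod 491), giving 348⁻¹ ≡ 103.
x ≡ 348⁻¹·432 ≡ 103·432 ≡ 306 (mod 491).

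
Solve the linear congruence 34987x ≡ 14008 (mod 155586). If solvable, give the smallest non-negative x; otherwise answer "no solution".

16930

First find gcd(34987, 155586):
155586 = 4·34987 + 15638
34987 = 2·15638 + 3711
15638 = 4·3711 + 794
3711 = 4·794 + 535
794 = 1·535 + 259
535 = 2·259 + 17
259 = 15·17 + 4
17 = 4·4 + 1
4 = 4·1 + 0
gcd = 1, so a unique solution mod 155586 exists.
Back-substitute for the Bézout coefficients:
1 = 17 − 4·4
1 = −4·259 + 61·17
1 = 61·535 − 126·259
1 = −126·794 + 187·535
1 = 187·3711 − 874·794
1 = −874·15638 + 3683·3711
1 = 3683·34987 − 8240·15638
1 = −8240·155586 + 36643·34987
So 34987·(36643) ≡ 1 (mod 155586), giving 34987⁻¹ ≡ 36643.
x ≡ 34987⁻¹·14008 ≡ 36643·14008 ≡ 16930 (mod 155586).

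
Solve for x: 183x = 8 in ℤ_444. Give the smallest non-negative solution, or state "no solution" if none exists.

no solution

gcd(183, 444):
444 = 2·183 + 78
183 = 2·78 + 27
78 = 2·27 + 24
27 = 1·24 + 3
24 = 8·3 + 0
gcd = 3, but 3 ∤ 8, so the congruence has no solution.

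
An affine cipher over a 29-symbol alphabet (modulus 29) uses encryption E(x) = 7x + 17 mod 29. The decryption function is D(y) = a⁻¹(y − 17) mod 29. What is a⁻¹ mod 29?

25

Run Euclid on (29, 7):
29 = 4×7 + 1
7 = 7×1 + 0
Since gcd(7, 29) = 1, back-substitute to write 1 as a combination:
1 = 29 − 4·7
Thus 7·(-4) ≡ 1 (mod 29); reducing, -4 mod 29 = 25.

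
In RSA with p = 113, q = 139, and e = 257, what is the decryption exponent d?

12449

φ(n) = (p−1)(q−1) = 112·138 = 15456.
Need d with 257·d ≡ 1 (mod 15456). Apply the extended Euclidean algorithm:
15456 = 60·257 + 36
257 = 7·36 + 5
36 = 7·5 + 1
5 = 5·1 + 0
Back-substitute:
1 = 36 − 7·5
1 = −7·257 + 50·36
1 = 50·15456 − 3007·257
So 257·(-3007) ≡ 1 (mod 15456), hence d ≡ -3007 ≡ 12449 (mod 15456).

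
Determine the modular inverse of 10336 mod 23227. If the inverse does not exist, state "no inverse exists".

gcd(23227, 10336) by repeated division:
23227 = 2*10336 + 2555
10336 = 4*2555 + 116
2555 = 22*116 + 3
116 = 38*3 + 2
3 = 1*2 + 1
2 = 2*1 + 0
The gcd is 1. Working backward:
1 = 3 − 2
1 = −116 + 39·3
1 = 39·2555 − 859·116
1 = −859·10336 + 3475·2555
1 = 3475·23227 − 7809·10336
So 10336·(-7809) ≡ 1 (mod 23227), and -7809 ≡ 15418 (mod 23227).

15418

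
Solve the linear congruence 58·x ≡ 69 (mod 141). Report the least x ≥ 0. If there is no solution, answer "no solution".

96

First find gcd(58, 141):
141 = 2×58 + 25
58 = 2×25 + 8
25 = 3×8 + 1
8 = 8×1 + 0
gcd = 1, so a unique solution mod 141 exists.
Back-substitute for the Bézout coefficients:
1 = 25 − 3·8
1 = −3·58 + 7·25
1 = 7·141 − 17·58
So 58·(-17) ≡ 1 (mod 141), giving 58⁻¹ ≡ 124.
x ≡ 58⁻¹·69 ≡ 124·69 ≡ 96 (mod 141).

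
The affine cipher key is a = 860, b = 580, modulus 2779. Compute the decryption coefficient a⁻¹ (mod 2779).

Apply the Euclidean algorithm to 2779 and 860:
2779 = 3·860 + 199
860 = 4·199 + 64
199 = 3·64 + 7
64 = 9·7 + 1
7 = 7·1 + 0
Since gcd(860, 2779) = 1, back-substitute to write 1 as a combination:
1 = 64 − 9·7
1 = −9·199 + 28·64
1 = 28·860 − 121·199
1 = −121·2779 + 391·860
So 860·391 ≡ 1 (mod 2779).

391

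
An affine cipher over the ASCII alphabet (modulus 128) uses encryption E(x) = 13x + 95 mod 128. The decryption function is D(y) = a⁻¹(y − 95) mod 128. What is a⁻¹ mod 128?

69

Run Euclid on (128, 13):
128 = 9·13 + 11
13 = 1·11 + 2
11 = 5·2 + 1
2 = 2·1 + 0
The gcd is 1. Working backward:
1 = 11 − 5·2
1 = −5·13 + 6·11
1 = 6·128 − 59·13
Thus 13·(-59) ≡ 1 (mod 128); reducing, -59 mod 128 = 69.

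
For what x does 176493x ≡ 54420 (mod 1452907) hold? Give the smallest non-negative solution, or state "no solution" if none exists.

1154675

First find gcd(176493, 1452907):
1452907 = 8*176493 + 40963
176493 = 4*40963 + 12641
40963 = 3*12641 + 3040
12641 = 4*3040 + 481
3040 = 6*481 + 154
481 = 3*154 + 19
154 = 8*19 + 2
19 = 9*2 + 1
2 = 2*1 + 0
gcd = 1, so a unique solution mod 1452907 exists.
Back-substitute for the Bézout coefficients:
1 = 19 − 9·2
1 = −9·154 + 73·19
1 = 73·481 − 228·154
1 = −228·3040 + 1441·481
1 = 1441·12641 − 5992·3040
1 = −5992·40963 + 19417·12641
1 = 19417·176493 − 83660·40963
1 = −83660·1452907 + 688697·176493
So 176493·(688697) ≡ 1 (mod 1452907), giving 176493⁻¹ ≡ 688697.
x ≡ 176493⁻¹·54420 ≡ 688697·54420 ≡ 1154675 (mod 1452907).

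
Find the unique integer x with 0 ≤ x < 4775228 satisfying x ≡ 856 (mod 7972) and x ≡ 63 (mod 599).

4664476

Write x = 856 + 7972·k. Then 7972·k ≡ 63 − 856 ≡ 405 (mod 599).
Need 7972⁻¹ mod 599. Extended Euclid on (599, 185):
599 = 3×185 + 44
185 = 4×44 + 9
44 = 4×9 + 8
9 = 1×8 + 1
8 = 8×1 + 0
Back-substitute:
1 = 9 − 8
1 = −44 + 5·9
1 = 5·185 − 21·44
1 = −21·599 + 68·185
7972⁻¹ ≡ 68 (mod 599), so k ≡ 68·405 ≡ 585 (mod 599).
x = 856 + 7972·585 = 4664476.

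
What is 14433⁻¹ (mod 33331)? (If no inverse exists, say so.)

Apply the Euclidean algorithm to 33331 and 14433:
33331 = 2*14433 + 4465
14433 = 3*4465 + 1038
4465 = 4*1038 + 313
1038 = 3*313 + 99
313 = 3*99 + 16
99 = 6*16 + 3
16 = 5*3 + 1
3 = 3*1 + 0
gcd = 1, so the inverse exists. Back-substitute:
1 = 16 − 5·3
1 = −5·99 + 31·16
1 = 31·313 − 98·99
1 = −98·1038 + 325·313
1 = 325·4465 − 1398·1038
1 = −1398·14433 + 4519·4465
1 = 4519·33331 − 10436·14433
Thus 14433·(-10436) ≡ 1 (mod 33331); reducing, -10436 mod 33331 = 22895.

22895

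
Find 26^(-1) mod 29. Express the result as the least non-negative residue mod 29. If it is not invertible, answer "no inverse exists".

19

Apply the Euclidean algorithm to 29 and 26:
29 = 1×26 + 3
26 = 8×3 + 2
3 = 1×2 + 1
2 = 2×1 + 0
gcd = 1, so the inverse exists. Back-substitute:
1 = 3 − 2
1 = −26 + 9·3
1 = 9·29 − 10·26
Hence 26⁻¹ ≡ -10 ≡ 19 (mod 29).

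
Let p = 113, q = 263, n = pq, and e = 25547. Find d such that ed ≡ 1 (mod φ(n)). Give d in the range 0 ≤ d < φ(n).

φ(n) = (p−1)(q−1) = 112·262 = 29344.
Need d with 25547·d ≡ 1 (mod 29344). Apply the extended Euclidean algorithm:
29344 = 1×25547 + 3797
25547 = 6×3797 + 2765
3797 = 1×2765 + 1032
2765 = 2×1032 + 701
1032 = 1×701 + 331
701 = 2×331 + 39
331 = 8×39 + 19
39 = 2×19 + 1
19 = 19×1 + 0
Back-substitute:
1 = 39 − 2·19
1 = −2·331 + 17·39
1 = 17·701 − 36·331
1 = −36·1032 + 53·701
1 = 53·2765 − 142·1032
1 = −142·3797 + 195·2765
1 = 195·25547 − 1312·3797
1 = −1312·29344 + 1507·25547
So 25547·1507 ≡ 1 (mod 29344), hence d = 1507.

1507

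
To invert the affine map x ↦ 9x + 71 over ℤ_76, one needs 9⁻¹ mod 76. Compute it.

Extended Euclidean algorithm:
76 = 8·9 + 4
9 = 2·4 + 1
4 = 4·1 + 0
The gcd is 1. Working backward:
1 = 9 − 2·4
1 = −2·76 + 17·9
So 9·17 ≡ 1 (mod 76).

17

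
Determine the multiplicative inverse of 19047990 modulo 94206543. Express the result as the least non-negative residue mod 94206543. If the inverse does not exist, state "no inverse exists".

no inverse exists

Compute gcd(19047990, 94206543):
94206543 = 4·19047990 + 18014583
19047990 = 1·18014583 + 1033407
18014583 = 17·1033407 + 446664
1033407 = 2·446664 + 140079
446664 = 3·140079 + 26427
140079 = 5·26427 + 7944
26427 = 3·7944 + 2595
7944 = 3·2595 + 159
2595 = 16·159 + 51
159 = 3·51 + 6
51 = 8·6 + 3
6 = 2·3 + 0
The gcd is 3, not 1, hence no inverse exists.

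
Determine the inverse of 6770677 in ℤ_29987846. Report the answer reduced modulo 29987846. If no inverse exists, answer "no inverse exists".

gcd(29987846, 6770677) by repeated division:
29987846 = 4*6770677 + 2905138
6770677 = 2*2905138 + 960401
2905138 = 3*960401 + 23935
960401 = 40*23935 + 3001
23935 = 7*3001 + 2928
3001 = 1*2928 + 73
2928 = 40*73 + 8
73 = 9*8 + 1
8 = 8*1 + 0
The gcd is 1. Working backward:
1 = 73 − 9·8
1 = −9·2928 + 361·73
1 = 361·3001 − 370·2928
1 = −370·23935 + 2951·3001
1 = 2951·960401 − 118410·23935
1 = −118410·2905138 + 358181·960401
1 = 358181·6770677 − 834772·2905138
1 = −834772·29987846 + 3697269·6770677
So 6770677·3697269 ≡ 1 (mod 29987846).

3697269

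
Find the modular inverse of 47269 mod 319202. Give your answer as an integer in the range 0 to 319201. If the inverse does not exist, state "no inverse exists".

188007

Extended Euclidean algorithm:
319202 = 6×47269 + 35588
47269 = 1×35588 + 11681
35588 = 3×11681 + 545
11681 = 21×545 + 236
545 = 2×236 + 73
236 = 3×73 + 17
73 = 4×17 + 5
17 = 3×5 + 2
5 = 2×2 + 1
2 = 2×1 + 0
The gcd is 1. Working backward:
1 = 5 − 2·2
1 = −2·17 + 7·5
1 = 7·73 − 30·17
1 = −30·236 + 97·73
1 = 97·545 − 224·236
1 = −224·11681 + 4801·545
1 = 4801·35588 − 14627·11681
1 = −14627·47269 + 19428·35588
1 = 19428·319202 − 131195·47269
Thus 47269·(-131195) ≡ 1 (mod 319202); reducing, -131195 mod 319202 = 188007.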